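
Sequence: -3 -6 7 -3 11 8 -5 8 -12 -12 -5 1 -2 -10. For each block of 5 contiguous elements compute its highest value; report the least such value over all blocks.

1

Each size-5 window and its max:
(-3, -6, 7, -3, 11) → max 11
(-6, 7, -3, 11, 8) → max 11
(7, -3, 11, 8, -5) → max 11
(-3, 11, 8, -5, 8) → max 11
(11, 8, -5, 8, -12) → max 11
(8, -5, 8, -12, -12) → max 8
(-5, 8, -12, -12, -5) → max 8
(8, -12, -12, -5, 1) → max 8
(-12, -12, -5, 1, -2) → max 1
(-12, -5, 1, -2, -10) → max 1
Least of these is 1.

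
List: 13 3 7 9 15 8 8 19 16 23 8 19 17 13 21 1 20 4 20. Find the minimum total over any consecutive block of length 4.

32

[13, 3, 7, 9] → sum 32
[3, 7, 9, 15] → sum 34
[7, 9, 15, 8] → sum 39
[9, 15, 8, 8] → sum 40
[15, 8, 8, 19] → sum 50
[8, 8, 19, 16] → sum 51
[8, 19, 16, 23] → sum 66
[19, 16, 23, 8] → sum 66
[16, 23, 8, 19] → sum 66
[23, 8, 19, 17] → sum 67
[8, 19, 17, 13] → sum 57
[19, 17, 13, 21] → sum 70
[17, 13, 21, 1] → sum 52
[13, 21, 1, 20] → sum 55
[21, 1, 20, 4] → sum 46
[1, 20, 4, 20] → sum 45
Minimum of these is 32.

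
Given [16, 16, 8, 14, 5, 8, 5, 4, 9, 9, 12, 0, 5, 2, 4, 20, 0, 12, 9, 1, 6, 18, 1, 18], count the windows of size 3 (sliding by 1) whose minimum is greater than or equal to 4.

9

16 16 8 → min 8  ≥ 4 ✓
16 8 14 → min 8  ≥ 4 ✓
8 14 5 → min 5  ≥ 4 ✓
14 5 8 → min 5  ≥ 4 ✓
5 8 5 → min 5  ≥ 4 ✓
8 5 4 → min 4  ≥ 4 ✓
5 4 9 → min 4  ≥ 4 ✓
4 9 9 → min 4  ≥ 4 ✓
9 9 12 → min 9  ≥ 4 ✓
9 12 0 → min 0
12 0 5 → min 0
0 5 2 → min 0
5 2 4 → min 2
2 4 20 → min 2
4 20 0 → min 0
20 0 12 → min 0
0 12 9 → min 0
12 9 1 → min 1
9 1 6 → min 1
1 6 18 → min 1
6 18 1 → min 1
18 1 18 → min 1
9 windows satisfy the condition.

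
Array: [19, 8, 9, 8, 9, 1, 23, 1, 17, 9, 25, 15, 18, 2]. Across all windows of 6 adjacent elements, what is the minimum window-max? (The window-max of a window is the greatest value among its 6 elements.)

[19, 8, 9, 8, 9, 1] → max 19
[8, 9, 8, 9, 1, 23] → max 23
[9, 8, 9, 1, 23, 1] → max 23
[8, 9, 1, 23, 1, 17] → max 23
[9, 1, 23, 1, 17, 9] → max 23
[1, 23, 1, 17, 9, 25] → max 25
[23, 1, 17, 9, 25, 15] → max 25
[1, 17, 9, 25, 15, 18] → max 25
[17, 9, 25, 15, 18, 2] → max 25
Minimum of these is 19.

19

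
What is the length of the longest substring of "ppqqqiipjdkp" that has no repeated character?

5

[p] len 1
[p] len 1
[p, q] len 2
[q] len 1
[q] len 1
[q, i] len 2
[i] len 1
[i, p] len 2
[i, p, j] len 3
[i, p, j, d] len 4
[i, p, j, d, k] len 5
[j, d, k, p] len 4
Longest all-distinct length: 5.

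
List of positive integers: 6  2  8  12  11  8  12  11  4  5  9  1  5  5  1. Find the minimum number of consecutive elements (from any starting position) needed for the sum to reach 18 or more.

2

add 6: running sum 6 < 18
add 2: running sum 8 < 18
add 8: running sum 16 < 18
end 3: [8, 12] sum 20, len 2
end 4: [12, 11] sum 23, len 2
end 5: [11, 8] sum 19, len 2
end 6: [8, 12] sum 20, len 2
end 7: [12, 11] sum 23, len 2
end 8: [12, 11, 4] sum 27, len 3
end 9: [11, 4, 5] sum 20, len 3
end 10: [4, 5, 9] sum 18, len 3
end 11: [4, 5, 9, 1] sum 19, len 4
end 12: [5, 9, 1, 5] sum 20, len 4
end 13: [9, 1, 5, 5] sum 20, len 4
end 14: [9, 1, 5, 5, 1] sum 21, len 5
Shortest qualifying length: 2.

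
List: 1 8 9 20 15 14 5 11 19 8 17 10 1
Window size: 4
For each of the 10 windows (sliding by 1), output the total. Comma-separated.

(1, 8, 9, 20) → sum 38
(8, 9, 20, 15) → sum 52
(9, 20, 15, 14) → sum 58
(20, 15, 14, 5) → sum 54
(15, 14, 5, 11) → sum 45
(14, 5, 11, 19) → sum 49
(5, 11, 19, 8) → sum 43
(11, 19, 8, 17) → sum 55
(19, 8, 17, 10) → sum 54
(8, 17, 10, 1) → sum 36

38, 52, 58, 54, 45, 49, 43, 55, 54, 36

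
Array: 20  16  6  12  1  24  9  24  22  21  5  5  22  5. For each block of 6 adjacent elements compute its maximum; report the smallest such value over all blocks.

22

[20, 16, 6, 12, 1, 24] → max 24
[16, 6, 12, 1, 24, 9] → max 24
[6, 12, 1, 24, 9, 24] → max 24
[12, 1, 24, 9, 24, 22] → max 24
[1, 24, 9, 24, 22, 21] → max 24
[24, 9, 24, 22, 21, 5] → max 24
[9, 24, 22, 21, 5, 5] → max 24
[24, 22, 21, 5, 5, 22] → max 24
[22, 21, 5, 5, 22, 5] → max 22
Smallest of these is 22.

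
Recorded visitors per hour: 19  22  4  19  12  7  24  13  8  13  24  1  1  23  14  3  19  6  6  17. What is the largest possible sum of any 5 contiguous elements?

(19, 22, 4, 19, 12) → sum 76
(22, 4, 19, 12, 7) → sum 64
(4, 19, 12, 7, 24) → sum 66
(19, 12, 7, 24, 13) → sum 75
(12, 7, 24, 13, 8) → sum 64
(7, 24, 13, 8, 13) → sum 65
(24, 13, 8, 13, 24) → sum 82
(13, 8, 13, 24, 1) → sum 59
(8, 13, 24, 1, 1) → sum 47
(13, 24, 1, 1, 23) → sum 62
(24, 1, 1, 23, 14) → sum 63
(1, 1, 23, 14, 3) → sum 42
(1, 23, 14, 3, 19) → sum 60
(23, 14, 3, 19, 6) → sum 65
(14, 3, 19, 6, 6) → sum 48
(3, 19, 6, 6, 17) → sum 51
Largest of these is 82.

82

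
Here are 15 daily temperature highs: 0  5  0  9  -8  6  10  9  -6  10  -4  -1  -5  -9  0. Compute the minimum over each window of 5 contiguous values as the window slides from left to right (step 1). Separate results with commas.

(0, 5, 0, 9, -8) → min -8
(5, 0, 9, -8, 6) → min -8
(0, 9, -8, 6, 10) → min -8
(9, -8, 6, 10, 9) → min -8
(-8, 6, 10, 9, -6) → min -8
(6, 10, 9, -6, 10) → min -6
(10, 9, -6, 10, -4) → min -6
(9, -6, 10, -4, -1) → min -6
(-6, 10, -4, -1, -5) → min -6
(10, -4, -1, -5, -9) → min -9
(-4, -1, -5, -9, 0) → min -9

-8, -8, -8, -8, -8, -6, -6, -6, -6, -9, -9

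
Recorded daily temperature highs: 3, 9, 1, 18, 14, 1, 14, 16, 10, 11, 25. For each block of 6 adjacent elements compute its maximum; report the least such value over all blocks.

16

(3, 9, 1, 18, 14, 1) → max 18
(9, 1, 18, 14, 1, 14) → max 18
(1, 18, 14, 1, 14, 16) → max 18
(18, 14, 1, 14, 16, 10) → max 18
(14, 1, 14, 16, 10, 11) → max 16
(1, 14, 16, 10, 11, 25) → max 25
Least of these is 16.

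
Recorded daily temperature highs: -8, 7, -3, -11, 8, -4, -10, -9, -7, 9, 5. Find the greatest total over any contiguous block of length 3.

7

(-8, 7, -3) → sum -4
(7, -3, -11) → sum -7
(-3, -11, 8) → sum -6
(-11, 8, -4) → sum -7
(8, -4, -10) → sum -6
(-4, -10, -9) → sum -23
(-10, -9, -7) → sum -26
(-9, -7, 9) → sum -7
(-7, 9, 5) → sum 7
Greatest of these is 7.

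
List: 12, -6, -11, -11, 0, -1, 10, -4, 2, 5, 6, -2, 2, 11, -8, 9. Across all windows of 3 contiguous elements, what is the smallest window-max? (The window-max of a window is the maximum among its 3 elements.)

-6

[12, -6, -11] → max 12
[-6, -11, -11] → max -6
[-11, -11, 0] → max 0
[-11, 0, -1] → max 0
[0, -1, 10] → max 10
[-1, 10, -4] → max 10
[10, -4, 2] → max 10
[-4, 2, 5] → max 5
[2, 5, 6] → max 6
[5, 6, -2] → max 6
[6, -2, 2] → max 6
[-2, 2, 11] → max 11
[2, 11, -8] → max 11
[11, -8, 9] → max 11
Smallest of these is -6.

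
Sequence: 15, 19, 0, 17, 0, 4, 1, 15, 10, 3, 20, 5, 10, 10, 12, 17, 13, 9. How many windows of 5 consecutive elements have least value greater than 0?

(15, 19, 0, 17, 0) → min 0
(19, 0, 17, 0, 4) → min 0
(0, 17, 0, 4, 1) → min 0
(17, 0, 4, 1, 15) → min 0
(0, 4, 1, 15, 10) → min 0
(4, 1, 15, 10, 3) → min 1  > 0 ✓
(1, 15, 10, 3, 20) → min 1  > 0 ✓
(15, 10, 3, 20, 5) → min 3  > 0 ✓
(10, 3, 20, 5, 10) → min 3  > 0 ✓
(3, 20, 5, 10, 10) → min 3  > 0 ✓
(20, 5, 10, 10, 12) → min 5  > 0 ✓
(5, 10, 10, 12, 17) → min 5  > 0 ✓
(10, 10, 12, 17, 13) → min 10  > 0 ✓
(10, 12, 17, 13, 9) → min 9  > 0 ✓
9 windows satisfy the condition.

9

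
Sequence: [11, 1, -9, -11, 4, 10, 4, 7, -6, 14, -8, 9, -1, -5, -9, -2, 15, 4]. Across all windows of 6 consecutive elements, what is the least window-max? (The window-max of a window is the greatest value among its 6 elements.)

Each size-6 window and its max:
(11, 1, -9, -11, 4, 10) → max 11
(1, -9, -11, 4, 10, 4) → max 10
(-9, -11, 4, 10, 4, 7) → max 10
(-11, 4, 10, 4, 7, -6) → max 10
(4, 10, 4, 7, -6, 14) → max 14
(10, 4, 7, -6, 14, -8) → max 14
(4, 7, -6, 14, -8, 9) → max 14
(7, -6, 14, -8, 9, -1) → max 14
(-6, 14, -8, 9, -1, -5) → max 14
(14, -8, 9, -1, -5, -9) → max 14
(-8, 9, -1, -5, -9, -2) → max 9
(9, -1, -5, -9, -2, 15) → max 15
(-1, -5, -9, -2, 15, 4) → max 15
Least of these is 9.

9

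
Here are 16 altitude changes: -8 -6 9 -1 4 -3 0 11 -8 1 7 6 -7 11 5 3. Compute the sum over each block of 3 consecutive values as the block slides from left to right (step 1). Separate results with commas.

(-8, -6, 9) → sum -5
(-6, 9, -1) → sum 2
(9, -1, 4) → sum 12
(-1, 4, -3) → sum 0
(4, -3, 0) → sum 1
(-3, 0, 11) → sum 8
(0, 11, -8) → sum 3
(11, -8, 1) → sum 4
(-8, 1, 7) → sum 0
(1, 7, 6) → sum 14
(7, 6, -7) → sum 6
(6, -7, 11) → sum 10
(-7, 11, 5) → sum 9
(11, 5, 3) → sum 19

-5, 2, 12, 0, 1, 8, 3, 4, 0, 14, 6, 10, 9, 19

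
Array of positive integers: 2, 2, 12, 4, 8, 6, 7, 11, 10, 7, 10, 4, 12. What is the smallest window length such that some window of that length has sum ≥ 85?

add 2: running sum 2 < 85
add 2: running sum 4 < 85
add 12: running sum 16 < 85
add 4: running sum 20 < 85
add 8: running sum 28 < 85
add 6: running sum 34 < 85
add 7: running sum 41 < 85
add 11: running sum 52 < 85
add 10: running sum 62 < 85
add 7: running sum 69 < 85
add 10: running sum 79 < 85
add 4: running sum 83 < 85
add 12: shortest ending here [12, 4, 8, 6, 7, 11, 10, 7, 10, 4, 12] sum 91, len 11
Shortest qualifying length: 11.

11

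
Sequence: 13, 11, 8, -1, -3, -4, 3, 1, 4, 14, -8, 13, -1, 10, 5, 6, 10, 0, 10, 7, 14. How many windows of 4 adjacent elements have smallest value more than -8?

(13, 11, 8, -1) → min -1  > -8 ✓
(11, 8, -1, -3) → min -3  > -8 ✓
(8, -1, -3, -4) → min -4  > -8 ✓
(-1, -3, -4, 3) → min -4  > -8 ✓
(-3, -4, 3, 1) → min -4  > -8 ✓
(-4, 3, 1, 4) → min -4  > -8 ✓
(3, 1, 4, 14) → min 1  > -8 ✓
(1, 4, 14, -8) → min -8
(4, 14, -8, 13) → min -8
(14, -8, 13, -1) → min -8
(-8, 13, -1, 10) → min -8
(13, -1, 10, 5) → min -1  > -8 ✓
(-1, 10, 5, 6) → min -1  > -8 ✓
(10, 5, 6, 10) → min 5  > -8 ✓
(5, 6, 10, 0) → min 0  > -8 ✓
(6, 10, 0, 10) → min 0  > -8 ✓
(10, 0, 10, 7) → min 0  > -8 ✓
(0, 10, 7, 14) → min 0  > -8 ✓
14 windows satisfy the condition.

14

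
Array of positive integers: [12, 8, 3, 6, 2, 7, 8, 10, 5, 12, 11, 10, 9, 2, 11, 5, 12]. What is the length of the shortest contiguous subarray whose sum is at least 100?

add 12: running sum 12 < 100
add 8: running sum 20 < 100
add 3: running sum 23 < 100
add 6: running sum 29 < 100
add 2: running sum 31 < 100
add 7: running sum 38 < 100
add 8: running sum 46 < 100
add 10: running sum 56 < 100
add 5: running sum 61 < 100
add 12: running sum 73 < 100
add 11: running sum 84 < 100
add 10: running sum 94 < 100
end 12: [12, 8, 3, 6, 2, 7, 8, 10, 5, 12, 11, 10, 9] sum 103, len 13
end 13: [12, 8, 3, 6, 2, 7, 8, 10, 5, 12, 11, 10, 9, 2] sum 105, len 14
end 14: [8, 3, 6, 2, 7, 8, 10, 5, 12, 11, 10, 9, 2, 11] sum 104, len 14
end 15: [3, 6, 2, 7, 8, 10, 5, 12, 11, 10, 9, 2, 11, 5] sum 101, len 14
end 16: [7, 8, 10, 5, 12, 11, 10, 9, 2, 11, 5, 12] sum 102, len 12
Shortest qualifying length: 12.

12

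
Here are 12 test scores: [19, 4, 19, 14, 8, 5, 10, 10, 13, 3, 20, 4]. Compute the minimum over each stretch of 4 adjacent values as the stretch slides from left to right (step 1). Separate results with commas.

4, 4, 5, 5, 5, 5, 3, 3, 3

(19, 4, 19, 14) → min 4
(4, 19, 14, 8) → min 4
(19, 14, 8, 5) → min 5
(14, 8, 5, 10) → min 5
(8, 5, 10, 10) → min 5
(5, 10, 10, 13) → min 5
(10, 10, 13, 3) → min 3
(10, 13, 3, 20) → min 3
(13, 3, 20, 4) → min 3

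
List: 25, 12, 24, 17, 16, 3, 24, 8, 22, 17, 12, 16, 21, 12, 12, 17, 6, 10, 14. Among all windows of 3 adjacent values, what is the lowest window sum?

25 12 24 → sum 61
12 24 17 → sum 53
24 17 16 → sum 57
17 16 3 → sum 36
16 3 24 → sum 43
3 24 8 → sum 35
24 8 22 → sum 54
8 22 17 → sum 47
22 17 12 → sum 51
17 12 16 → sum 45
12 16 21 → sum 49
16 21 12 → sum 49
21 12 12 → sum 45
12 12 17 → sum 41
12 17 6 → sum 35
17 6 10 → sum 33
6 10 14 → sum 30
Lowest of these is 30.

30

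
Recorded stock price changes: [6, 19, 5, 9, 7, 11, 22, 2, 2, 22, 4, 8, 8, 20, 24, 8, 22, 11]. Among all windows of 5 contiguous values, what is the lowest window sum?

38

Each size-5 window and its sum:
6 19 5 9 7 → sum 46
19 5 9 7 11 → sum 51
5 9 7 11 22 → sum 54
9 7 11 22 2 → sum 51
7 11 22 2 2 → sum 44
11 22 2 2 22 → sum 59
22 2 2 22 4 → sum 52
2 2 22 4 8 → sum 38
2 22 4 8 8 → sum 44
22 4 8 8 20 → sum 62
4 8 8 20 24 → sum 64
8 8 20 24 8 → sum 68
8 20 24 8 22 → sum 82
20 24 8 22 11 → sum 85
Lowest of these is 38.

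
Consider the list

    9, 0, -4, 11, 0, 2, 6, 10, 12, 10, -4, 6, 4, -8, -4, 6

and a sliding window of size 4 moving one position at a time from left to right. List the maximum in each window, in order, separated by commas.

[9, 0, -4, 11] → max 11
[0, -4, 11, 0] → max 11
[-4, 11, 0, 2] → max 11
[11, 0, 2, 6] → max 11
[0, 2, 6, 10] → max 10
[2, 6, 10, 12] → max 12
[6, 10, 12, 10] → max 12
[10, 12, 10, -4] → max 12
[12, 10, -4, 6] → max 12
[10, -4, 6, 4] → max 10
[-4, 6, 4, -8] → max 6
[6, 4, -8, -4] → max 6
[4, -8, -4, 6] → max 6

11, 11, 11, 11, 10, 12, 12, 12, 12, 10, 6, 6, 6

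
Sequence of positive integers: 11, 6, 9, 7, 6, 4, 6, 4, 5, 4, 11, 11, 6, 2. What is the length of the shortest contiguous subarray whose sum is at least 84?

12

add 11: running sum 11 < 84
add 6: running sum 17 < 84
add 9: running sum 26 < 84
add 7: running sum 33 < 84
add 6: running sum 39 < 84
add 4: running sum 43 < 84
add 6: running sum 49 < 84
add 4: running sum 53 < 84
add 5: running sum 58 < 84
add 4: running sum 62 < 84
add 11: running sum 73 < 84
end 11: [11, 6, 9, 7, 6, 4, 6, 4, 5, 4, 11, 11] sum 84, len 12
end 12: [11, 6, 9, 7, 6, 4, 6, 4, 5, 4, 11, 11, 6] sum 90, len 13
end 13: [11, 6, 9, 7, 6, 4, 6, 4, 5, 4, 11, 11, 6, 2] sum 92, len 14
Shortest qualifying length: 12.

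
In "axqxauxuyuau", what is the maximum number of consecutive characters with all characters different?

[a] len 1
[a, x] len 2
[a, x, q] len 3
[q, x] len 2
[q, x, a] len 3
[q, x, a, u] len 4
[a, u, x] len 3
[x, u] len 2
[x, u, y] len 3
[y, u] len 2
[y, u, a] len 3
[a, u] len 2
Longest all-distinct length: 4.

4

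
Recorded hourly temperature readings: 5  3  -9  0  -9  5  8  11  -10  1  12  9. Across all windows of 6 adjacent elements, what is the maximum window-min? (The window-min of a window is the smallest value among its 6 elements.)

-9

[5, 3, -9, 0, -9, 5] → min -9
[3, -9, 0, -9, 5, 8] → min -9
[-9, 0, -9, 5, 8, 11] → min -9
[0, -9, 5, 8, 11, -10] → min -10
[-9, 5, 8, 11, -10, 1] → min -10
[5, 8, 11, -10, 1, 12] → min -10
[8, 11, -10, 1, 12, 9] → min -10
Maximum of these is -9.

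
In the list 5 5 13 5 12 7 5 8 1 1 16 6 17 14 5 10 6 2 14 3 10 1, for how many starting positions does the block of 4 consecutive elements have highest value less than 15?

13

[5, 5, 13, 5] → max 13  < 15 ✓
[5, 13, 5, 12] → max 13  < 15 ✓
[13, 5, 12, 7] → max 13  < 15 ✓
[5, 12, 7, 5] → max 12  < 15 ✓
[12, 7, 5, 8] → max 12  < 15 ✓
[7, 5, 8, 1] → max 8  < 15 ✓
[5, 8, 1, 1] → max 8  < 15 ✓
[8, 1, 1, 16] → max 16
[1, 1, 16, 6] → max 16
[1, 16, 6, 17] → max 17
[16, 6, 17, 14] → max 17
[6, 17, 14, 5] → max 17
[17, 14, 5, 10] → max 17
[14, 5, 10, 6] → max 14  < 15 ✓
[5, 10, 6, 2] → max 10  < 15 ✓
[10, 6, 2, 14] → max 14  < 15 ✓
[6, 2, 14, 3] → max 14  < 15 ✓
[2, 14, 3, 10] → max 14  < 15 ✓
[14, 3, 10, 1] → max 14  < 15 ✓
13 windows satisfy the condition.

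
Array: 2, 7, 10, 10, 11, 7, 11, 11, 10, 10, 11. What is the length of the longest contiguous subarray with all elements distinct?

3

[2] len 1
[2, 7] len 2
[2, 7, 10] len 3
[10] len 1
[10, 11] len 2
[10, 11, 7] len 3
[7, 11] len 2
[11] len 1
[11, 10] len 2
[10] len 1
[10, 11] len 2
Longest all-distinct length: 3.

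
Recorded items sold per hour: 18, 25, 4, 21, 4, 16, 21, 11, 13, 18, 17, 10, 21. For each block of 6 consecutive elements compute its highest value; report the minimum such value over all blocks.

[18, 25, 4, 21, 4, 16] → max 25
[25, 4, 21, 4, 16, 21] → max 25
[4, 21, 4, 16, 21, 11] → max 21
[21, 4, 16, 21, 11, 13] → max 21
[4, 16, 21, 11, 13, 18] → max 21
[16, 21, 11, 13, 18, 17] → max 21
[21, 11, 13, 18, 17, 10] → max 21
[11, 13, 18, 17, 10, 21] → max 21
Minimum of these is 21.

21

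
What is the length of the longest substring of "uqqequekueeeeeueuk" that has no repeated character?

[u] len 1
[u, q] len 2
[q] len 1
[q, e] len 2
[e, q] len 2
[e, q, u] len 3
[q, u, e] len 3
[q, u, e, k] len 4
[e, k, u] len 3
[k, u, e] len 3
[e] len 1
[e] len 1
[e] len 1
[e] len 1
[e, u] len 2
[u, e] len 2
[e, u] len 2
[e, u, k] len 3
Longest all-distinct length: 4.

4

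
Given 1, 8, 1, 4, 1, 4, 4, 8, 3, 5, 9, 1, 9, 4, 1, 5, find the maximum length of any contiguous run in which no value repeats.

6

add 1: [1] len 1
add 8: [1, 8] len 2
add 1 (repeat 1, move left end past it): [8, 1] len 2
add 4: [8, 1, 4] len 3
add 1 (repeat 1, move left end past it): [4, 1] len 2
add 4 (repeat 4, move left end past it): [1, 4] len 2
add 4 (repeat 4, move left end past it): [4] len 1
add 8: [4, 8] len 2
add 3: [4, 8, 3] len 3
add 5: [4, 8, 3, 5] len 4
add 9: [4, 8, 3, 5, 9] len 5
add 1: [4, 8, 3, 5, 9, 1] len 6
add 9 (repeat 9, move left end past it): [1, 9] len 2
add 4: [1, 9, 4] len 3
add 1 (repeat 1, move left end past it): [9, 4, 1] len 3
add 5: [9, 4, 1, 5] len 4
Longest all-distinct length: 6.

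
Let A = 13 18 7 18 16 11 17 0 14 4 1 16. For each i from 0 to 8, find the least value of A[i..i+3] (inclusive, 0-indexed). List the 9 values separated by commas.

13 18 7 18 → min 7
18 7 18 16 → min 7
7 18 16 11 → min 7
18 16 11 17 → min 11
16 11 17 0 → min 0
11 17 0 14 → min 0
17 0 14 4 → min 0
0 14 4 1 → min 0
14 4 1 16 → min 1

7, 7, 7, 11, 0, 0, 0, 0, 1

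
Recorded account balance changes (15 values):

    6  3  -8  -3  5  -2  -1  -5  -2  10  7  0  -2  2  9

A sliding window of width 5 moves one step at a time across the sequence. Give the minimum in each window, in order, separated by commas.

(6, 3, -8, -3, 5) → min -8
(3, -8, -3, 5, -2) → min -8
(-8, -3, 5, -2, -1) → min -8
(-3, 5, -2, -1, -5) → min -5
(5, -2, -1, -5, -2) → min -5
(-2, -1, -5, -2, 10) → min -5
(-1, -5, -2, 10, 7) → min -5
(-5, -2, 10, 7, 0) → min -5
(-2, 10, 7, 0, -2) → min -2
(10, 7, 0, -2, 2) → min -2
(7, 0, -2, 2, 9) → min -2

-8, -8, -8, -5, -5, -5, -5, -5, -2, -2, -2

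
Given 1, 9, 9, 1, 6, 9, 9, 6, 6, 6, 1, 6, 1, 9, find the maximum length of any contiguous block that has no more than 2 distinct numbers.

6

[1] 1 distinct, len 1
[1, 9] 2 distinct, len 2
[1, 9, 9] 2 distinct, len 3
[1, 9, 9, 1] 2 distinct, len 4
[1, 6] 2 distinct, len 2
[6, 9] 2 distinct, len 2
[6, 9, 9] 2 distinct, len 3
[6, 9, 9, 6] 2 distinct, len 4
[6, 9, 9, 6, 6] 2 distinct, len 5
[6, 9, 9, 6, 6, 6] 2 distinct, len 6
[6, 6, 6, 1] 2 distinct, len 4
[6, 6, 6, 1, 6] 2 distinct, len 5
[6, 6, 6, 1, 6, 1] 2 distinct, len 6
[1, 9] 2 distinct, len 2
Longest length with ≤2 distinct: 6.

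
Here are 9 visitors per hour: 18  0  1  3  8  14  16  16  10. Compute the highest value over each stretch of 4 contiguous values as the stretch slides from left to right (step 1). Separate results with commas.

18 0 1 3 → max 18
0 1 3 8 → max 8
1 3 8 14 → max 14
3 8 14 16 → max 16
8 14 16 16 → max 16
14 16 16 10 → max 16

18, 8, 14, 16, 16, 16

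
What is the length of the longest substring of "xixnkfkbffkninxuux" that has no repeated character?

5

add x: [x] len 1
add i: [x, i] len 2
add x (repeat x, move left end past it): [i, x] len 2
add n: [i, x, n] len 3
add k: [i, x, n, k] len 4
add f: [i, x, n, k, f] len 5
add k (repeat k, move left end past it): [f, k] len 2
add b: [f, k, b] len 3
add f (repeat f, move left end past it): [k, b, f] len 3
add f (repeat f, move left end past it): [f] len 1
add k: [f, k] len 2
add n: [f, k, n] len 3
add i: [f, k, n, i] len 4
add n (repeat n, move left end past it): [i, n] len 2
add x: [i, n, x] len 3
add u: [i, n, x, u] len 4
add u (repeat u, move left end past it): [u] len 1
add x: [u, x] len 2
Longest all-distinct length: 5.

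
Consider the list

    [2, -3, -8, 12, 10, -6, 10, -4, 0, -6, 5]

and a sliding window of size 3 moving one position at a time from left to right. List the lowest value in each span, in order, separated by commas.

2 -3 -8 → min -8
-3 -8 12 → min -8
-8 12 10 → min -8
12 10 -6 → min -6
10 -6 10 → min -6
-6 10 -4 → min -6
10 -4 0 → min -4
-4 0 -6 → min -6
0 -6 5 → min -6

-8, -8, -8, -6, -6, -6, -4, -6, -6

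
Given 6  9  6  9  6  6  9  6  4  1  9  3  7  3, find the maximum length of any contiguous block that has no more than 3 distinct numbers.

add 6: window [6] (1 distinct), len 1
add 9: window [6, 9] (2 distinct), len 2
add 6: window [6, 9, 6] (2 distinct), len 3
add 9: window [6, 9, 6, 9] (2 distinct), len 4
add 6: window [6, 9, 6, 9, 6] (2 distinct), len 5
add 6: window [6, 9, 6, 9, 6, 6] (2 distinct), len 6
add 9: window [6, 9, 6, 9, 6, 6, 9] (2 distinct), len 7
add 6: window [6, 9, 6, 9, 6, 6, 9, 6] (2 distinct), len 8
add 4: window [6, 9, 6, 9, 6, 6, 9, 6, 4] (3 distinct), len 9
add 1: window [6, 4, 1] (3 distinct), len 3
add 9: window [4, 1, 9] (3 distinct), len 3
add 3: window [1, 9, 3] (3 distinct), len 3
add 7: window [9, 3, 7] (3 distinct), len 3
add 3: window [9, 3, 7, 3] (3 distinct), len 4
Longest length with ≤3 distinct: 9.

9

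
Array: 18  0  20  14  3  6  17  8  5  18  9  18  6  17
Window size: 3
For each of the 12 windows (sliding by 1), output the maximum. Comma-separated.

20, 20, 20, 14, 17, 17, 17, 18, 18, 18, 18, 18

[18, 0, 20] → max 20
[0, 20, 14] → max 20
[20, 14, 3] → max 20
[14, 3, 6] → max 14
[3, 6, 17] → max 17
[6, 17, 8] → max 17
[17, 8, 5] → max 17
[8, 5, 18] → max 18
[5, 18, 9] → max 18
[18, 9, 18] → max 18
[9, 18, 6] → max 18
[18, 6, 17] → max 18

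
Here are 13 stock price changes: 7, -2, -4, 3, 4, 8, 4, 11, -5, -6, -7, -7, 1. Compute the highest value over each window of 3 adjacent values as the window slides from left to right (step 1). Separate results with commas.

7, 3, 4, 8, 8, 11, 11, 11, -5, -6, 1

7 -2 -4 → max 7
-2 -4 3 → max 3
-4 3 4 → max 4
3 4 8 → max 8
4 8 4 → max 8
8 4 11 → max 11
4 11 -5 → max 11
11 -5 -6 → max 11
-5 -6 -7 → max -5
-6 -7 -7 → max -6
-7 -7 1 → max 1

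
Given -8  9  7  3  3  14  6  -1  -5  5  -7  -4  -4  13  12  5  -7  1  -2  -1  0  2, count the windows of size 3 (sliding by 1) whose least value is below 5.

-8 9 7 → min -8  < 5 ✓
9 7 3 → min 3  < 5 ✓
7 3 3 → min 3  < 5 ✓
3 3 14 → min 3  < 5 ✓
3 14 6 → min 3  < 5 ✓
14 6 -1 → min -1  < 5 ✓
6 -1 -5 → min -5  < 5 ✓
-1 -5 5 → min -5  < 5 ✓
-5 5 -7 → min -7  < 5 ✓
5 -7 -4 → min -7  < 5 ✓
-7 -4 -4 → min -7  < 5 ✓
-4 -4 13 → min -4  < 5 ✓
-4 13 12 → min -4  < 5 ✓
13 12 5 → min 5
12 5 -7 → min -7  < 5 ✓
5 -7 1 → min -7  < 5 ✓
-7 1 -2 → min -7  < 5 ✓
1 -2 -1 → min -2  < 5 ✓
-2 -1 0 → min -2  < 5 ✓
-1 0 2 → min -1  < 5 ✓
19 windows satisfy the condition.

19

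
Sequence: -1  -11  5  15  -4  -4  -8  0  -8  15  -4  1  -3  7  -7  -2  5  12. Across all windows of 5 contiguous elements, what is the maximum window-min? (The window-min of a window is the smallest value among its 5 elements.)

(-1, -11, 5, 15, -4) → min -11
(-11, 5, 15, -4, -4) → min -11
(5, 15, -4, -4, -8) → min -8
(15, -4, -4, -8, 0) → min -8
(-4, -4, -8, 0, -8) → min -8
(-4, -8, 0, -8, 15) → min -8
(-8, 0, -8, 15, -4) → min -8
(0, -8, 15, -4, 1) → min -8
(-8, 15, -4, 1, -3) → min -8
(15, -4, 1, -3, 7) → min -4
(-4, 1, -3, 7, -7) → min -7
(1, -3, 7, -7, -2) → min -7
(-3, 7, -7, -2, 5) → min -7
(7, -7, -2, 5, 12) → min -7
Maximum of these is -4.

-4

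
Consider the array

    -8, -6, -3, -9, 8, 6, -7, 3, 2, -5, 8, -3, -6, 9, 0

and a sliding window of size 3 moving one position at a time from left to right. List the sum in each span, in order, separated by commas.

(-8, -6, -3) → sum -17
(-6, -3, -9) → sum -18
(-3, -9, 8) → sum -4
(-9, 8, 6) → sum 5
(8, 6, -7) → sum 7
(6, -7, 3) → sum 2
(-7, 3, 2) → sum -2
(3, 2, -5) → sum 0
(2, -5, 8) → sum 5
(-5, 8, -3) → sum 0
(8, -3, -6) → sum -1
(-3, -6, 9) → sum 0
(-6, 9, 0) → sum 3

-17, -18, -4, 5, 7, 2, -2, 0, 5, 0, -1, 0, 3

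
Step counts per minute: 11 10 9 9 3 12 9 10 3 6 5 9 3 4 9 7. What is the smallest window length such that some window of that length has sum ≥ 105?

add 11: running sum 11 < 105
add 10: running sum 21 < 105
add 9: running sum 30 < 105
add 9: running sum 39 < 105
add 3: running sum 42 < 105
add 12: running sum 54 < 105
add 9: running sum 63 < 105
add 10: running sum 73 < 105
add 3: running sum 76 < 105
add 6: running sum 82 < 105
add 5: running sum 87 < 105
add 9: running sum 96 < 105
add 3: running sum 99 < 105
add 4: running sum 103 < 105
add 9: shortest ending here [11, 10, 9, 9, 3, 12, 9, 10, 3, 6, 5, 9, 3, 4, 9] sum 112, len 15
add 7: shortest ending here [10, 9, 9, 3, 12, 9, 10, 3, 6, 5, 9, 3, 4, 9, 7] sum 108, len 15
Shortest qualifying length: 15.

15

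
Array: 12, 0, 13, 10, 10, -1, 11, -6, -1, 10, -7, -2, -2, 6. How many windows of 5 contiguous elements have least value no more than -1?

9

(12, 0, 13, 10, 10) → min 0
(0, 13, 10, 10, -1) → min -1  ≤ -1 ✓
(13, 10, 10, -1, 11) → min -1  ≤ -1 ✓
(10, 10, -1, 11, -6) → min -6  ≤ -1 ✓
(10, -1, 11, -6, -1) → min -6  ≤ -1 ✓
(-1, 11, -6, -1, 10) → min -6  ≤ -1 ✓
(11, -6, -1, 10, -7) → min -7  ≤ -1 ✓
(-6, -1, 10, -7, -2) → min -7  ≤ -1 ✓
(-1, 10, -7, -2, -2) → min -7  ≤ -1 ✓
(10, -7, -2, -2, 6) → min -7  ≤ -1 ✓
9 windows satisfy the condition.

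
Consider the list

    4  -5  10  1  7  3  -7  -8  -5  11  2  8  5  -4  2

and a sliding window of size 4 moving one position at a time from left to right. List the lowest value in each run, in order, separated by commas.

4 -5 10 1 → min -5
-5 10 1 7 → min -5
10 1 7 3 → min 1
1 7 3 -7 → min -7
7 3 -7 -8 → min -8
3 -7 -8 -5 → min -8
-7 -8 -5 11 → min -8
-8 -5 11 2 → min -8
-5 11 2 8 → min -5
11 2 8 5 → min 2
2 8 5 -4 → min -4
8 5 -4 2 → min -4

-5, -5, 1, -7, -8, -8, -8, -8, -5, 2, -4, -4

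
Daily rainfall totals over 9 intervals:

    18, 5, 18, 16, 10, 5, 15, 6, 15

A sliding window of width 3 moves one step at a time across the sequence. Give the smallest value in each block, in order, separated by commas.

[18, 5, 18] → min 5
[5, 18, 16] → min 5
[18, 16, 10] → min 10
[16, 10, 5] → min 5
[10, 5, 15] → min 5
[5, 15, 6] → min 5
[15, 6, 15] → min 6

5, 5, 10, 5, 5, 5, 6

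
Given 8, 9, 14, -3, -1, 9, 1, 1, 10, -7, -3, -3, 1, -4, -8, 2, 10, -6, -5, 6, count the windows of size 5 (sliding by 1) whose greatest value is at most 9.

4

8 9 14 -3 -1 → max 14
9 14 -3 -1 9 → max 14
14 -3 -1 9 1 → max 14
-3 -1 9 1 1 → max 9  ≤ 9 ✓
-1 9 1 1 10 → max 10
9 1 1 10 -7 → max 10
1 1 10 -7 -3 → max 10
1 10 -7 -3 -3 → max 10
10 -7 -3 -3 1 → max 10
-7 -3 -3 1 -4 → max 1  ≤ 9 ✓
-3 -3 1 -4 -8 → max 1  ≤ 9 ✓
-3 1 -4 -8 2 → max 2  ≤ 9 ✓
1 -4 -8 2 10 → max 10
-4 -8 2 10 -6 → max 10
-8 2 10 -6 -5 → max 10
2 10 -6 -5 6 → max 10
4 windows satisfy the condition.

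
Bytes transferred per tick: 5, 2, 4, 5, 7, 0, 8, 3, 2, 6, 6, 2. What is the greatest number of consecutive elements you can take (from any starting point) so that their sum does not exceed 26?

[5] sum 5 len 1
[5, 2] sum 7 len 2
[5, 2, 4] sum 11 len 3
[5, 2, 4, 5] sum 16 len 4
[5, 2, 4, 5, 7] sum 23 len 5
[5, 2, 4, 5, 7, 0] sum 23 len 6
[2, 4, 5, 7, 0, 8] sum 26 len 6
[5, 7, 0, 8, 3] sum 23 len 5
[5, 7, 0, 8, 3, 2] sum 25 len 6
[7, 0, 8, 3, 2, 6] sum 26 len 6
[0, 8, 3, 2, 6, 6] sum 25 len 6
[3, 2, 6, 6, 2] sum 19 len 5
Longest length seen: 6.

6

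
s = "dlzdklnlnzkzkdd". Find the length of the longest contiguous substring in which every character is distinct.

5

[d] len 1
[d, l] len 2
[d, l, z] len 3
[l, z, d] len 3
[l, z, d, k] len 4
[z, d, k, l] len 4
[z, d, k, l, n] len 5
[n, l] len 2
[l, n] len 2
[l, n, z] len 3
[l, n, z, k] len 4
[k, z] len 2
[z, k] len 2
[z, k, d] len 3
[d] len 1
Longest all-distinct length: 5.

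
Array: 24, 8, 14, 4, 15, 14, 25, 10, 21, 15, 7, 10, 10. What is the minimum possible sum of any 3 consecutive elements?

[24, 8, 14] → sum 46
[8, 14, 4] → sum 26
[14, 4, 15] → sum 33
[4, 15, 14] → sum 33
[15, 14, 25] → sum 54
[14, 25, 10] → sum 49
[25, 10, 21] → sum 56
[10, 21, 15] → sum 46
[21, 15, 7] → sum 43
[15, 7, 10] → sum 32
[7, 10, 10] → sum 27
Minimum of these is 26.

26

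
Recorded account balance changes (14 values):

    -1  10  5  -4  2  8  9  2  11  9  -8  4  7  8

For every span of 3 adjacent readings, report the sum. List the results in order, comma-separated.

14, 11, 3, 6, 19, 19, 22, 22, 12, 5, 3, 19

(-1, 10, 5) → sum 14
(10, 5, -4) → sum 11
(5, -4, 2) → sum 3
(-4, 2, 8) → sum 6
(2, 8, 9) → sum 19
(8, 9, 2) → sum 19
(9, 2, 11) → sum 22
(2, 11, 9) → sum 22
(11, 9, -8) → sum 12
(9, -8, 4) → sum 5
(-8, 4, 7) → sum 3
(4, 7, 8) → sum 19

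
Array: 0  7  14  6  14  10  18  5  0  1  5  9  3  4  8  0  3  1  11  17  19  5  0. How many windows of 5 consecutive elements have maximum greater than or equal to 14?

11

(0, 7, 14, 6, 14) → max 14  ≥ 14 ✓
(7, 14, 6, 14, 10) → max 14  ≥ 14 ✓
(14, 6, 14, 10, 18) → max 18  ≥ 14 ✓
(6, 14, 10, 18, 5) → max 18  ≥ 14 ✓
(14, 10, 18, 5, 0) → max 18  ≥ 14 ✓
(10, 18, 5, 0, 1) → max 18  ≥ 14 ✓
(18, 5, 0, 1, 5) → max 18  ≥ 14 ✓
(5, 0, 1, 5, 9) → max 9
(0, 1, 5, 9, 3) → max 9
(1, 5, 9, 3, 4) → max 9
(5, 9, 3, 4, 8) → max 9
(9, 3, 4, 8, 0) → max 9
(3, 4, 8, 0, 3) → max 8
(4, 8, 0, 3, 1) → max 8
(8, 0, 3, 1, 11) → max 11
(0, 3, 1, 11, 17) → max 17  ≥ 14 ✓
(3, 1, 11, 17, 19) → max 19  ≥ 14 ✓
(1, 11, 17, 19, 5) → max 19  ≥ 14 ✓
(11, 17, 19, 5, 0) → max 19  ≥ 14 ✓
11 windows satisfy the condition.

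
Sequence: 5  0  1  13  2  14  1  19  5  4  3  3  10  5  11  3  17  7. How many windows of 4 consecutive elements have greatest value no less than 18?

4

5 0 1 13 → max 13
0 1 13 2 → max 13
1 13 2 14 → max 14
13 2 14 1 → max 14
2 14 1 19 → max 19  ≥ 18 ✓
14 1 19 5 → max 19  ≥ 18 ✓
1 19 5 4 → max 19  ≥ 18 ✓
19 5 4 3 → max 19  ≥ 18 ✓
5 4 3 3 → max 5
4 3 3 10 → max 10
3 3 10 5 → max 10
3 10 5 11 → max 11
10 5 11 3 → max 11
5 11 3 17 → max 17
11 3 17 7 → max 17
4 windows satisfy the condition.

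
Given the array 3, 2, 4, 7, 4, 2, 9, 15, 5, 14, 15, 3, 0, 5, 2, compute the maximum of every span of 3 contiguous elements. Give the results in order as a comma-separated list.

4, 7, 7, 7, 9, 15, 15, 15, 15, 15, 15, 5, 5

Sliding a size-3 window across the 15 values:
[3, 2, 4] → max 4
[2, 4, 7] → max 7
[4, 7, 4] → max 7
[7, 4, 2] → max 7
[4, 2, 9] → max 9
[2, 9, 15] → max 15
[9, 15, 5] → max 15
[15, 5, 14] → max 15
[5, 14, 15] → max 15
[14, 15, 3] → max 15
[15, 3, 0] → max 15
[3, 0, 5] → max 5
[0, 5, 2] → max 5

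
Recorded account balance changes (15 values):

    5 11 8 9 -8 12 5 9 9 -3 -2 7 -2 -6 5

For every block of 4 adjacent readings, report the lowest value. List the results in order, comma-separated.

5, -8, -8, -8, -8, 5, -3, -3, -3, -3, -6, -6

Sliding a size-4 window across the 15 values:
5 11 8 9 → min 5
11 8 9 -8 → min -8
8 9 -8 12 → min -8
9 -8 12 5 → min -8
-8 12 5 9 → min -8
12 5 9 9 → min 5
5 9 9 -3 → min -3
9 9 -3 -2 → min -3
9 -3 -2 7 → min -3
-3 -2 7 -2 → min -3
-2 7 -2 -6 → min -6
7 -2 -6 5 → min -6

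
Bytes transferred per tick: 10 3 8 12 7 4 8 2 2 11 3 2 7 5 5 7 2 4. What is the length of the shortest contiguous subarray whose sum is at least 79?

13

add 10: running sum 10 < 79
add 3: running sum 13 < 79
add 8: running sum 21 < 79
add 12: running sum 33 < 79
add 7: running sum 40 < 79
add 4: running sum 44 < 79
add 8: running sum 52 < 79
add 2: running sum 54 < 79
add 2: running sum 56 < 79
add 11: running sum 67 < 79
add 3: running sum 70 < 79
add 2: running sum 72 < 79
end 12: [10, 3, 8, 12, 7, 4, 8, 2, 2, 11, 3, 2, 7] sum 79, len 13
end 13: [10, 3, 8, 12, 7, 4, 8, 2, 2, 11, 3, 2, 7, 5] sum 84, len 14
end 14: [3, 8, 12, 7, 4, 8, 2, 2, 11, 3, 2, 7, 5, 5] sum 79, len 14
end 15: [8, 12, 7, 4, 8, 2, 2, 11, 3, 2, 7, 5, 5, 7] sum 83, len 14
end 16: [8, 12, 7, 4, 8, 2, 2, 11, 3, 2, 7, 5, 5, 7, 2] sum 85, len 15
end 17: [12, 7, 4, 8, 2, 2, 11, 3, 2, 7, 5, 5, 7, 2, 4] sum 81, len 15
Shortest qualifying length: 13.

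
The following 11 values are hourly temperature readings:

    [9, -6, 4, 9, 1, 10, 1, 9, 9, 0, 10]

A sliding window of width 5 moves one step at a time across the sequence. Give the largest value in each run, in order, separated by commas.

9 -6 4 9 1 → max 9
-6 4 9 1 10 → max 10
4 9 1 10 1 → max 10
9 1 10 1 9 → max 10
1 10 1 9 9 → max 10
10 1 9 9 0 → max 10
1 9 9 0 10 → max 10

9, 10, 10, 10, 10, 10, 10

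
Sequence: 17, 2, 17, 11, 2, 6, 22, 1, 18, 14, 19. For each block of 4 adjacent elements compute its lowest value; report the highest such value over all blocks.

2

[17, 2, 17, 11] → min 2
[2, 17, 11, 2] → min 2
[17, 11, 2, 6] → min 2
[11, 2, 6, 22] → min 2
[2, 6, 22, 1] → min 1
[6, 22, 1, 18] → min 1
[22, 1, 18, 14] → min 1
[1, 18, 14, 19] → min 1
Highest of these is 2.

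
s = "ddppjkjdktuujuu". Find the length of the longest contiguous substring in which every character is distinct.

[d] len 1
[d] len 1
[d, p] len 2
[p] len 1
[p, j] len 2
[p, j, k] len 3
[k, j] len 2
[k, j, d] len 3
[j, d, k] len 3
[j, d, k, t] len 4
[j, d, k, t, u] len 5
[u] len 1
[u, j] len 2
[j, u] len 2
[u] len 1
Longest all-distinct length: 5.

5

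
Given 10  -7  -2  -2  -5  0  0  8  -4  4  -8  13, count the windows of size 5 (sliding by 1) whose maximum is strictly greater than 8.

[10, -7, -2, -2, -5] → max 10  > 8 ✓
[-7, -2, -2, -5, 0] → max 0
[-2, -2, -5, 0, 0] → max 0
[-2, -5, 0, 0, 8] → max 8
[-5, 0, 0, 8, -4] → max 8
[0, 0, 8, -4, 4] → max 8
[0, 8, -4, 4, -8] → max 8
[8, -4, 4, -8, 13] → max 13  > 8 ✓
2 windows satisfy the condition.

2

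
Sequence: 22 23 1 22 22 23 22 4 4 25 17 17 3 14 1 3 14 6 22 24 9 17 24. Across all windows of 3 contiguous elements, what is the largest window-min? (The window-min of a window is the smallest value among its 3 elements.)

Window mins for each of the 21 positions:
(22, 23, 1) → min 1
(23, 1, 22) → min 1
(1, 22, 22) → min 1
(22, 22, 23) → min 22
(22, 23, 22) → min 22
(23, 22, 4) → min 4
(22, 4, 4) → min 4
(4, 4, 25) → min 4
(4, 25, 17) → min 4
(25, 17, 17) → min 17
(17, 17, 3) → min 3
(17, 3, 14) → min 3
(3, 14, 1) → min 1
(14, 1, 3) → min 1
(1, 3, 14) → min 1
(3, 14, 6) → min 3
(14, 6, 22) → min 6
(6, 22, 24) → min 6
(22, 24, 9) → min 9
(24, 9, 17) → min 9
(9, 17, 24) → min 9
Largest of these is 22.

22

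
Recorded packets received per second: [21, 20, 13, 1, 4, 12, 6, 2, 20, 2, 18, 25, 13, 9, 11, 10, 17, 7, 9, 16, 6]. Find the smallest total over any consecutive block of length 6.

38

Each size-6 window and its sum:
21 20 13 1 4 12 → sum 71
20 13 1 4 12 6 → sum 56
13 1 4 12 6 2 → sum 38
1 4 12 6 2 20 → sum 45
4 12 6 2 20 2 → sum 46
12 6 2 20 2 18 → sum 60
6 2 20 2 18 25 → sum 73
2 20 2 18 25 13 → sum 80
20 2 18 25 13 9 → sum 87
2 18 25 13 9 11 → sum 78
18 25 13 9 11 10 → sum 86
25 13 9 11 10 17 → sum 85
13 9 11 10 17 7 → sum 67
9 11 10 17 7 9 → sum 63
11 10 17 7 9 16 → sum 70
10 17 7 9 16 6 → sum 65
Smallest of these is 38.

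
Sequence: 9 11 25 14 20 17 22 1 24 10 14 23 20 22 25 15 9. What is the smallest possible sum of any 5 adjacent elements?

[9, 11, 25, 14, 20] → sum 79
[11, 25, 14, 20, 17] → sum 87
[25, 14, 20, 17, 22] → sum 98
[14, 20, 17, 22, 1] → sum 74
[20, 17, 22, 1, 24] → sum 84
[17, 22, 1, 24, 10] → sum 74
[22, 1, 24, 10, 14] → sum 71
[1, 24, 10, 14, 23] → sum 72
[24, 10, 14, 23, 20] → sum 91
[10, 14, 23, 20, 22] → sum 89
[14, 23, 20, 22, 25] → sum 104
[23, 20, 22, 25, 15] → sum 105
[20, 22, 25, 15, 9] → sum 91
Smallest of these is 71.

71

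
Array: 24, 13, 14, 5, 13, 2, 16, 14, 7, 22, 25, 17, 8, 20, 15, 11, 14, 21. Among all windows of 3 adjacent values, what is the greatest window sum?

24 13 14 → sum 51
13 14 5 → sum 32
14 5 13 → sum 32
5 13 2 → sum 20
13 2 16 → sum 31
2 16 14 → sum 32
16 14 7 → sum 37
14 7 22 → sum 43
7 22 25 → sum 54
22 25 17 → sum 64
25 17 8 → sum 50
17 8 20 → sum 45
8 20 15 → sum 43
20 15 11 → sum 46
15 11 14 → sum 40
11 14 21 → sum 46
Greatest of these is 64.

64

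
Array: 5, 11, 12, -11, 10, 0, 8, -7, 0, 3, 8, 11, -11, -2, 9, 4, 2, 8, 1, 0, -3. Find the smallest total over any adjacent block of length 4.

Each size-4 window and its sum:
(5, 11, 12, -11) → sum 17
(11, 12, -11, 10) → sum 22
(12, -11, 10, 0) → sum 11
(-11, 10, 0, 8) → sum 7
(10, 0, 8, -7) → sum 11
(0, 8, -7, 0) → sum 1
(8, -7, 0, 3) → sum 4
(-7, 0, 3, 8) → sum 4
(0, 3, 8, 11) → sum 22
(3, 8, 11, -11) → sum 11
(8, 11, -11, -2) → sum 6
(11, -11, -2, 9) → sum 7
(-11, -2, 9, 4) → sum 0
(-2, 9, 4, 2) → sum 13
(9, 4, 2, 8) → sum 23
(4, 2, 8, 1) → sum 15
(2, 8, 1, 0) → sum 11
(8, 1, 0, -3) → sum 6
Smallest of these is 0.

0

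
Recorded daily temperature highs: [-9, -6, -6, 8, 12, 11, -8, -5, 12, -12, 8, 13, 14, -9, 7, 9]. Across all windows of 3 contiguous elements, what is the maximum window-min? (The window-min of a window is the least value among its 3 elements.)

(-9, -6, -6) → min -9
(-6, -6, 8) → min -6
(-6, 8, 12) → min -6
(8, 12, 11) → min 8
(12, 11, -8) → min -8
(11, -8, -5) → min -8
(-8, -5, 12) → min -8
(-5, 12, -12) → min -12
(12, -12, 8) → min -12
(-12, 8, 13) → min -12
(8, 13, 14) → min 8
(13, 14, -9) → min -9
(14, -9, 7) → min -9
(-9, 7, 9) → min -9
Maximum of these is 8.

8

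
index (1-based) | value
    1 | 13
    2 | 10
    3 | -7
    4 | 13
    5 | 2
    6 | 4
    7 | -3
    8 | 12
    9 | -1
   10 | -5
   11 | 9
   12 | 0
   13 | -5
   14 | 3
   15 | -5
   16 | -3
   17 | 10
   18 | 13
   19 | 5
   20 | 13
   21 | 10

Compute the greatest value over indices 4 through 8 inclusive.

13

Elements at indices 4..8: 13, 2, 4, -3, 12
max(13, 2, 4, -3, 12) = 13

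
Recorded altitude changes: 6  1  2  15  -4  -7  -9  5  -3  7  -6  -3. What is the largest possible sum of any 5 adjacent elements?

Window sums for each of the 8 positions:
6 1 2 15 -4 → sum 20
1 2 15 -4 -7 → sum 7
2 15 -4 -7 -9 → sum -3
15 -4 -7 -9 5 → sum 0
-4 -7 -9 5 -3 → sum -18
-7 -9 5 -3 7 → sum -7
-9 5 -3 7 -6 → sum -6
5 -3 7 -6 -3 → sum 0
Largest of these is 20.

20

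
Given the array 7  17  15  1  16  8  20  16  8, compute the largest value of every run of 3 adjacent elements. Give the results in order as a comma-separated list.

17, 17, 16, 16, 20, 20, 20

Sliding a size-3 window across the 9 values:
7 17 15 → max 17
17 15 1 → max 17
15 1 16 → max 16
1 16 8 → max 16
16 8 20 → max 20
8 20 16 → max 20
20 16 8 → max 20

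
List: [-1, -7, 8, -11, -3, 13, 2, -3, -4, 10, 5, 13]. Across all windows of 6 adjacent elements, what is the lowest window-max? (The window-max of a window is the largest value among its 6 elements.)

13

[-1, -7, 8, -11, -3, 13] → max 13
[-7, 8, -11, -3, 13, 2] → max 13
[8, -11, -3, 13, 2, -3] → max 13
[-11, -3, 13, 2, -3, -4] → max 13
[-3, 13, 2, -3, -4, 10] → max 13
[13, 2, -3, -4, 10, 5] → max 13
[2, -3, -4, 10, 5, 13] → max 13
Lowest of these is 13.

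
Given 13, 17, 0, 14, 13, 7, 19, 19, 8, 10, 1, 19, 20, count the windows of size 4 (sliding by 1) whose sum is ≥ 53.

4

(13, 17, 0, 14) → sum 44
(17, 0, 14, 13) → sum 44
(0, 14, 13, 7) → sum 34
(14, 13, 7, 19) → sum 53  ≥ 53 ✓
(13, 7, 19, 19) → sum 58  ≥ 53 ✓
(7, 19, 19, 8) → sum 53  ≥ 53 ✓
(19, 19, 8, 10) → sum 56  ≥ 53 ✓
(19, 8, 10, 1) → sum 38
(8, 10, 1, 19) → sum 38
(10, 1, 19, 20) → sum 50
4 windows satisfy the condition.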